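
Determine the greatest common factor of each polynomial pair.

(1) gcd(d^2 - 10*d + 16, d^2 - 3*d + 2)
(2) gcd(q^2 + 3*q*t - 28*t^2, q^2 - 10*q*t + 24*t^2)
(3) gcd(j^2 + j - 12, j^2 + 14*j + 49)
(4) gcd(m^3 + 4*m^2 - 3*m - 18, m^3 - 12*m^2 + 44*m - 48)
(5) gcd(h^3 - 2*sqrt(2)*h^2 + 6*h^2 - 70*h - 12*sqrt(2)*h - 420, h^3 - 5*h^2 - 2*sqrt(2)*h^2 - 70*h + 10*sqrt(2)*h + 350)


(1) = gcd((d - 8)*(d - 2), (d - 2)*(d - 1)) = d - 2
(2) = gcd((q - 4*t)*(q + 7*t), (q - 6*t)*(q - 4*t)) = q - 4*t
(3) = gcd((j - 3)*(j + 4), (j + 7)^2) = 1
(4) = m - 2
(5) = gcd((h + 6)*(h - 7*sqrt(2))*(h + 5*sqrt(2)), (h - 5)*(h - 7*sqrt(2))*(h + 5*sqrt(2))) = h^2 - 2*sqrt(2)*h - 70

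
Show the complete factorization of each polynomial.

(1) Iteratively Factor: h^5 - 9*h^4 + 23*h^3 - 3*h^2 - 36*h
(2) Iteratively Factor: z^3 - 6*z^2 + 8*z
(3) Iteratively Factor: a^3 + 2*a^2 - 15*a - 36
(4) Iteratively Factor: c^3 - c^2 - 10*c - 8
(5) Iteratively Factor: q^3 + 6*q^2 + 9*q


(1) = (h - 3)*(h^4 - 6*h^3 + 5*h^2 + 12*h) = h*(h - 3)*(h^3 - 6*h^2 + 5*h + 12) = h*(h - 3)^2*(h^2 - 3*h - 4) = h*(h - 3)^2*(h + 1)*(h - 4)
(2) = (z - 2)*(z^2 - 4*z) = (z - 4)*(z - 2)*(z)
(3) = (a + 3)*(a^2 - a - 12) = (a - 4)*(a + 3)*(a + 3)
(4) = (c - 4)*(c^2 + 3*c + 2) = (c - 4)*(c + 1)*(c + 2)
(5) = (q + 3)*(q^2 + 3*q) = q*(q + 3)*(q + 3)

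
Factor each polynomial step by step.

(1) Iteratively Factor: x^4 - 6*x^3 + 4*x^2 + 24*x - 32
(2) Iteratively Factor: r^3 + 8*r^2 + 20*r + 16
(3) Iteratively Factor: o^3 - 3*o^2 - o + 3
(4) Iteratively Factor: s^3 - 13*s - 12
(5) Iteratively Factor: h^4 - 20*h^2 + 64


(1) = (x - 2)*(x^3 - 4*x^2 - 4*x + 16) = (x - 4)*(x - 2)*(x^2 - 4) = (x - 4)*(x - 2)*(x + 2)*(x - 2)
(2) = (r + 2)*(r^2 + 6*r + 8) = (r + 2)^2*(r + 4)
(3) = (o + 1)*(o^2 - 4*o + 3) = (o - 1)*(o + 1)*(o - 3)
(4) = (s + 3)*(s^2 - 3*s - 4) = (s - 4)*(s + 3)*(s + 1)
(5) = (h - 4)*(h^3 + 4*h^2 - 4*h - 16) = (h - 4)*(h - 2)*(h^2 + 6*h + 8) = (h - 4)*(h - 2)*(h + 4)*(h + 2)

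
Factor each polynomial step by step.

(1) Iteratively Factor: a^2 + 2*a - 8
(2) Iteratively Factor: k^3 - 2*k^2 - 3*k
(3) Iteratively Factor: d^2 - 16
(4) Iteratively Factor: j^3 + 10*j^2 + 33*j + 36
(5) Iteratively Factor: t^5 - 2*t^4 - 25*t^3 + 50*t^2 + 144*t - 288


(1) = (a + 4)*(a - 2)
(2) = (k)*(k^2 - 2*k - 3) = k*(k - 3)*(k + 1)
(3) = (d + 4)*(d - 4)
(4) = (j + 3)*(j^2 + 7*j + 12) = (j + 3)*(j + 4)*(j + 3)
(5) = (t - 2)*(t^4 - 25*t^2 + 144) = (t - 3)*(t - 2)*(t^3 + 3*t^2 - 16*t - 48) = (t - 3)*(t - 2)*(t + 4)*(t^2 - t - 12) = (t - 3)*(t - 2)*(t + 3)*(t + 4)*(t - 4)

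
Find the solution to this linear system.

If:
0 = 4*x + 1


Then:
x = -1/4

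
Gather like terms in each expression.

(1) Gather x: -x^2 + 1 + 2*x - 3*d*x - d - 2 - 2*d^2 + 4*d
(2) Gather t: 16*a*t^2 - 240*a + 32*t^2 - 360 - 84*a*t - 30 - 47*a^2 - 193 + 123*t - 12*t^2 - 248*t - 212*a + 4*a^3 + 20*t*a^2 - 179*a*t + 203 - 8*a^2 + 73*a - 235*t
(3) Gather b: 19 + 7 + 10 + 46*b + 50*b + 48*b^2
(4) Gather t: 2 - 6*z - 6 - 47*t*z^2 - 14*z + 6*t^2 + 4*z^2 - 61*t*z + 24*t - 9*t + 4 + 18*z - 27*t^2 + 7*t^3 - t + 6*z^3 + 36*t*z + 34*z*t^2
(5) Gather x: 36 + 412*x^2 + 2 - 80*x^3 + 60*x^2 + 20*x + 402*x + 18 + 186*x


(1) = -2*d^2 + 3*d - x^2 + x*(2 - 3*d) - 1
(2) = 4*a^3 - 55*a^2 - 379*a + t^2*(16*a + 20) + t*(20*a^2 - 263*a - 360) - 380
(3) = 48*b^2 + 96*b + 36
(4) = 7*t^3 + t^2*(34*z - 21) + t*(-47*z^2 - 25*z + 14) + 6*z^3 + 4*z^2 - 2*z
(5) = -80*x^3 + 472*x^2 + 608*x + 56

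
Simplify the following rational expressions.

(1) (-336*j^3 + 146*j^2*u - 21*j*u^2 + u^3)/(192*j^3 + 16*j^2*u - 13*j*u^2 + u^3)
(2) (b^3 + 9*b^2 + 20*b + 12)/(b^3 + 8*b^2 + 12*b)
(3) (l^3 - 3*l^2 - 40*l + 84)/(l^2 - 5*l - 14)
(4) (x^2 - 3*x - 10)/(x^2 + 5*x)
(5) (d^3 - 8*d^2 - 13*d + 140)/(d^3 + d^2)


(1) = (42*j^2 - 13*j*u + u^2)/(-24*j^2 - 5*j*u + u^2)
(2) = (b + 1)/b
(3) = (l^2 + 4*l - 12)/(l + 2)
(4) = (x^2 - 3*x - 10)/(x^2 + 5*x)
(5) = (d^3 - 8*d^2 - 13*d + 140)/(d^3 + d^2)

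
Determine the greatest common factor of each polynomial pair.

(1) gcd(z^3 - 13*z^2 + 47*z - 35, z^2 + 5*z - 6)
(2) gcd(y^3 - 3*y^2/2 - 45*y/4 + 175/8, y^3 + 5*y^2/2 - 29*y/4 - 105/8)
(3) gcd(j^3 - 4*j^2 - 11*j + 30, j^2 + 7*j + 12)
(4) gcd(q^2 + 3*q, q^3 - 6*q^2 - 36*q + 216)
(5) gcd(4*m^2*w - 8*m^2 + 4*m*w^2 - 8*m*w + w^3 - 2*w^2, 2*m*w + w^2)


(1) = z - 1
(2) = y^2 + y - 35/4
(3) = gcd((j - 5)*(j - 2)*(j + 3), (j + 3)*(j + 4)) = j + 3
(4) = 1
(5) = 2*m + w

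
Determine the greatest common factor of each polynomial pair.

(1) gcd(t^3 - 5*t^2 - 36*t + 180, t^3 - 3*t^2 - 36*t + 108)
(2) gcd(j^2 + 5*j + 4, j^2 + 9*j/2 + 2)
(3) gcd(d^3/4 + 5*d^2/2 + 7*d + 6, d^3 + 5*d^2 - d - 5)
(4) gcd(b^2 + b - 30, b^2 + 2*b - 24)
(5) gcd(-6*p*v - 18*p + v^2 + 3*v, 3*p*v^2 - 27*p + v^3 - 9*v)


(1) = t^2 - 36
(2) = j + 4
(3) = 1
(4) = gcd((b - 5)*(b + 6), (b - 4)*(b + 6)) = b + 6
(5) = v + 3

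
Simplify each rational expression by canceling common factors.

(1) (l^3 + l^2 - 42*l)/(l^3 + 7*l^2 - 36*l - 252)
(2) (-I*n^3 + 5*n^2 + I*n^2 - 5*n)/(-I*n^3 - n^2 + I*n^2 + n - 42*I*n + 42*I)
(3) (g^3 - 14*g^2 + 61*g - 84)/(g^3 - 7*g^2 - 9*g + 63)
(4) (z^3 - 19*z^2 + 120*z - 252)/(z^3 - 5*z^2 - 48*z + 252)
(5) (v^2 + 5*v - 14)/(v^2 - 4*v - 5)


(1) = l/(l + 6)
(2) = (n^2 + 5*I*n)/(n^2 - I*n + 42)
(3) = (g - 4)/(g + 3)
(4) = (z - 7)/(z + 7)
(5) = (v^2 + 5*v - 14)/(v^2 - 4*v - 5)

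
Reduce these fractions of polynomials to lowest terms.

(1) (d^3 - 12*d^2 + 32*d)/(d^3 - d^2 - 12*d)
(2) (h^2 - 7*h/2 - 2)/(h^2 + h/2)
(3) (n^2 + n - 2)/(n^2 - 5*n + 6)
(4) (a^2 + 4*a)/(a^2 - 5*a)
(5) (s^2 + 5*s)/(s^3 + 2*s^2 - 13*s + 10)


(1) = (d - 8)/(d + 3)
(2) = (h - 4)/h
(3) = (n^2 + n - 2)/(n^2 - 5*n + 6)
(4) = (a + 4)/(a - 5)
(5) = s/(s^2 - 3*s + 2)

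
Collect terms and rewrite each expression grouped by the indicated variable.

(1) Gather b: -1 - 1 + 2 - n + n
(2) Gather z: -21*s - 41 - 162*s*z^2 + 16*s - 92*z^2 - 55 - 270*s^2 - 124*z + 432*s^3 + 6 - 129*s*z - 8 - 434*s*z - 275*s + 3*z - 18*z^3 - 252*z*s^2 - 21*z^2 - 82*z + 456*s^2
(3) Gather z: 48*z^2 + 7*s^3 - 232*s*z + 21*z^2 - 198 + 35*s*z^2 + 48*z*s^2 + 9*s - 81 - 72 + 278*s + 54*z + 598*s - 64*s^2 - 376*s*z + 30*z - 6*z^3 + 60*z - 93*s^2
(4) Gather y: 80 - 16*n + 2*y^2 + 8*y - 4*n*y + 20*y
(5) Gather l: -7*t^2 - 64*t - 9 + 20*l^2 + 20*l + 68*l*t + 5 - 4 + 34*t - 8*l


(1) = 0
(2) = 432*s^3 + 186*s^2 - 280*s - 18*z^3 + z^2*(-162*s - 113) + z*(-252*s^2 - 563*s - 203) - 98
(3) = 7*s^3 - 157*s^2 + 885*s - 6*z^3 + z^2*(35*s + 69) + z*(48*s^2 - 608*s + 144) - 351
(4) = -16*n + 2*y^2 + y*(28 - 4*n) + 80
(5) = 20*l^2 + l*(68*t + 12) - 7*t^2 - 30*t - 8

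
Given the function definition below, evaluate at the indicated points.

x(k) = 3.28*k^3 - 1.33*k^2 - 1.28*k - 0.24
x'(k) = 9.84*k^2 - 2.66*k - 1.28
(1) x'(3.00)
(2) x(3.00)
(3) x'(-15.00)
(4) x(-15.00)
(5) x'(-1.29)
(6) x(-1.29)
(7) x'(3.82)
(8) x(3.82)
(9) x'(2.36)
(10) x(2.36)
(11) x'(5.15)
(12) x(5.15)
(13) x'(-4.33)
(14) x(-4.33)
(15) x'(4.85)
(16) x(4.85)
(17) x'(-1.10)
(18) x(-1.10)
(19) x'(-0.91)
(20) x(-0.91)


(1) = 79.30
(2) = 72.51
(3) = 2252.62
(4) = -11350.29
(5) = 18.53
(6) = -7.84
(7) = 132.15
(8) = 158.30
(9) = 47.25
(10) = 32.44
(11) = 246.00
(12) = 405.91
(13) = 194.73
(14) = -285.91
(15) = 217.28
(16) = 336.46
(17) = 13.55
(18) = -4.81
(19) = 9.29
(20) = -2.65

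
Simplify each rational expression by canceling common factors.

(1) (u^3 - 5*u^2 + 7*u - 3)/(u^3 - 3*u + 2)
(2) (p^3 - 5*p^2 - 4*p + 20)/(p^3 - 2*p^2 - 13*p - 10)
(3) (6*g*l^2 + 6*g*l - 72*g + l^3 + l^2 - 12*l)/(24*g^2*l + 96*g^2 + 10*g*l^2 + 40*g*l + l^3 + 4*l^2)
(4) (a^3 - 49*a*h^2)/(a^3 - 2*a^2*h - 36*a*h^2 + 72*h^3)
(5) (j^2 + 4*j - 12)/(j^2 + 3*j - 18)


(1) = (u - 3)/(u + 2)
(2) = (p - 2)/(p + 1)
(3) = (l - 3)/(4*g + l)
(4) = (a^3 - 49*a*h^2)/(a^3 - 2*a^2*h - 36*a*h^2 + 72*h^3)
(5) = (j - 2)/(j - 3)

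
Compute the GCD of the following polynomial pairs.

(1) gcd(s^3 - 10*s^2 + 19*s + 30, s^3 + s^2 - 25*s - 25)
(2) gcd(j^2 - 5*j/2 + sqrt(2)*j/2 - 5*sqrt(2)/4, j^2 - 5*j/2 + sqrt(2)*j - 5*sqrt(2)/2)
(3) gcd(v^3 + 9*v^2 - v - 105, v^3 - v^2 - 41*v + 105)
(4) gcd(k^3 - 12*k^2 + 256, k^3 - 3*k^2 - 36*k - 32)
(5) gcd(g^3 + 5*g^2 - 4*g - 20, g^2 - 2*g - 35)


(1) = gcd((s - 6)*(s - 5)*(s + 1), (s - 5)*(s + 1)*(s + 5)) = s^2 - 4*s - 5
(2) = j - 5/2
(3) = gcd((v - 3)*(v + 5)*(v + 7), (v - 5)*(v - 3)*(v + 7)) = v^2 + 4*v - 21
(4) = k^2 - 4*k - 32
(5) = gcd((g - 2)*(g + 2)*(g + 5), (g - 7)*(g + 5)) = g + 5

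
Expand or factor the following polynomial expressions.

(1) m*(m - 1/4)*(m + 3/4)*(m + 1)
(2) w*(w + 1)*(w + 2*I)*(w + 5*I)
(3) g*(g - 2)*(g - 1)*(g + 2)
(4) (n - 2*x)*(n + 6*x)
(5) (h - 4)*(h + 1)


(1) = m^4 + 3*m^3/2 + 5*m^2/16 - 3*m/16
(2) = w^4 + w^3 + 7*I*w^3 - 10*w^2 + 7*I*w^2 - 10*w
(3) = g^4 - g^3 - 4*g^2 + 4*g
(4) = n^2 + 4*n*x - 12*x^2
(5) = h^2 - 3*h - 4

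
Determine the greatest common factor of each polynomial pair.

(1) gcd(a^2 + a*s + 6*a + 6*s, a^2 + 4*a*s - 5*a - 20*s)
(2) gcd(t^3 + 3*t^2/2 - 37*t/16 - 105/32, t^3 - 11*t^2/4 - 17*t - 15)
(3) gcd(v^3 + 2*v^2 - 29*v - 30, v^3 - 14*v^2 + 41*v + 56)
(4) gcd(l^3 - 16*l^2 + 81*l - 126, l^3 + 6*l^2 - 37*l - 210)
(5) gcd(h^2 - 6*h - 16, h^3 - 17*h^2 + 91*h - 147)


(1) = gcd((a + 6)*(a + s), (a - 5)*(a + 4*s)) = 1
(2) = gcd((t - 3/2)*(t + 5/4)*(t + 7/4), (t - 6)*(t + 5/4)*(t + 2)) = t + 5/4
(3) = v + 1
(4) = gcd((l - 7)*(l - 6)*(l - 3), (l - 6)*(l + 5)*(l + 7)) = l - 6
(5) = 1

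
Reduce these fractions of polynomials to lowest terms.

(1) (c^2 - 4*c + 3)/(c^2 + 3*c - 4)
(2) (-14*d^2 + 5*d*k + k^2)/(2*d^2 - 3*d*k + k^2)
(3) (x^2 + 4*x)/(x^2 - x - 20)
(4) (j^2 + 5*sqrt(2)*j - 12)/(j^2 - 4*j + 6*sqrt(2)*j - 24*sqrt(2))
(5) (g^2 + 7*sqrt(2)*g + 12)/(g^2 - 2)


(1) = (c - 3)/(c + 4)
(2) = (-7*d - k)/(d - k)
(3) = x/(x - 5)
(4) = (j - sqrt(2))/(j - 4)
(5) = (g + 6*sqrt(2))/(g - sqrt(2))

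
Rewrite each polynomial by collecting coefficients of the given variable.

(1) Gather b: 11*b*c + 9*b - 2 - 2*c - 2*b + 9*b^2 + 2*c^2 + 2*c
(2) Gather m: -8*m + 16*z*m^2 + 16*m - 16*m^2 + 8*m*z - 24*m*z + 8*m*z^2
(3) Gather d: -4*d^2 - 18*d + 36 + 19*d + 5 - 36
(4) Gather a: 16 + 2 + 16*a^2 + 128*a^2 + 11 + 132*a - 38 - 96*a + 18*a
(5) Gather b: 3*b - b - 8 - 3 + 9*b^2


(1) = 9*b^2 + b*(11*c + 7) + 2*c^2 - 2
(2) = m^2*(16*z - 16) + m*(8*z^2 - 16*z + 8)
(3) = -4*d^2 + d + 5
(4) = 144*a^2 + 54*a - 9
(5) = 9*b^2 + 2*b - 11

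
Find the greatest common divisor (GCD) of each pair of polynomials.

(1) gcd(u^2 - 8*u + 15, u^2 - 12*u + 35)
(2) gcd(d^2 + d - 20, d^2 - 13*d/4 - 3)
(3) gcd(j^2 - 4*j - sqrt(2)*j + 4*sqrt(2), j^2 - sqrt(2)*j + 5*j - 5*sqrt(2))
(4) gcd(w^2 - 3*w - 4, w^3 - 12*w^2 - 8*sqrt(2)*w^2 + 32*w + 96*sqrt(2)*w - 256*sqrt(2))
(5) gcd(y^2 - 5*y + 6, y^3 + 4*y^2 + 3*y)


(1) = gcd((u - 5)*(u - 3), (u - 7)*(u - 5)) = u - 5
(2) = d - 4
(3) = j - sqrt(2)
(4) = w - 4
(5) = gcd((y - 3)*(y - 2), y*(y + 1)*(y + 3)) = 1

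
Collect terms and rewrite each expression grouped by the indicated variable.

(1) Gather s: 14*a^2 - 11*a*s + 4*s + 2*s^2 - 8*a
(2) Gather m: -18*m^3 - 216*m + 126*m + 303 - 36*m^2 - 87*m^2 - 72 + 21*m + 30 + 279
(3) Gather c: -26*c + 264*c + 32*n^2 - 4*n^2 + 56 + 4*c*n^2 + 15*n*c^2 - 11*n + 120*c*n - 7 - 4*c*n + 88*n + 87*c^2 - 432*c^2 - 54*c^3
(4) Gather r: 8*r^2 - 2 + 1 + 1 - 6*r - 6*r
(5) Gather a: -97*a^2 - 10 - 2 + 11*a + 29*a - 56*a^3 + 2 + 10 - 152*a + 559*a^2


(1) = 14*a^2 - 8*a + 2*s^2 + s*(4 - 11*a)
(2) = -18*m^3 - 123*m^2 - 69*m + 540
(3) = -54*c^3 + c^2*(15*n - 345) + c*(4*n^2 + 116*n + 238) + 28*n^2 + 77*n + 49
(4) = 8*r^2 - 12*r
(5) = -56*a^3 + 462*a^2 - 112*a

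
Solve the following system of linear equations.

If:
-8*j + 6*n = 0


Then:
j = 3*n/4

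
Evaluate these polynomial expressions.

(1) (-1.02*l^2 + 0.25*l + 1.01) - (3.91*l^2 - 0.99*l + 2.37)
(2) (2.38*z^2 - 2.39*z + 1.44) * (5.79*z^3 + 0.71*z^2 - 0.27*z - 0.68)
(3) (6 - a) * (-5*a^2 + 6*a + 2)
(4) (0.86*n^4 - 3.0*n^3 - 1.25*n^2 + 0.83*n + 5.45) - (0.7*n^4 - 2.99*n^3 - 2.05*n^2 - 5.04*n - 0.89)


(1) = -4.93*l^2 + 1.24*l - 1.36
(2) = 13.7802*z^5 - 12.1483*z^4 + 5.9981*z^3 + 0.0493*z^2 + 1.2364*z - 0.9792
(3) = 5*a^3 - 36*a^2 + 34*a + 12
(4) = 0.16*n^4 - 0.01*n^3 + 0.8*n^2 + 5.87*n + 6.34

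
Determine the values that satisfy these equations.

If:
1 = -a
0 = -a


Then:
No Solution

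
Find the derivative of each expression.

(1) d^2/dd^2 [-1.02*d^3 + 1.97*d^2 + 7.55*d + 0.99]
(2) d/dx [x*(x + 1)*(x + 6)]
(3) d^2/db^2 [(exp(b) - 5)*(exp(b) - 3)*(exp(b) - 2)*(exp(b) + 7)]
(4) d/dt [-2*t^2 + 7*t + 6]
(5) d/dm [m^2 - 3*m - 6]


(1) = 3.94 - 6.12*d
(2) = 3*x^2 + 14*x + 6
(3) = (16*exp(3*b) - 27*exp(2*b) - 156*exp(b) + 187)*exp(b)
(4) = 7 - 4*t
(5) = 2*m - 3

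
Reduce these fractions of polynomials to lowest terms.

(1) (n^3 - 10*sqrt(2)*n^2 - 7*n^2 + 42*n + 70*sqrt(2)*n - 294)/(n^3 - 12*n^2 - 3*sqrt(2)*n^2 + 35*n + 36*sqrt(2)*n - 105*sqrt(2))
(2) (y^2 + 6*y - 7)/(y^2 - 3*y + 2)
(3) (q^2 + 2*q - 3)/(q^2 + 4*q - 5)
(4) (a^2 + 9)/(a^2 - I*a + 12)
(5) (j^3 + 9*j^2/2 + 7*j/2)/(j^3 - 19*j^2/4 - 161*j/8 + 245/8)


(1) = (n - 7*sqrt(2))/(n - 5)
(2) = (y + 7)/(y - 2)
(3) = (q + 3)/(q + 5)
(4) = (a - 3*I)/(a - 4*I)
(5) = (4*j^2 + 4*j)/(4*j^2 - 33*j + 35)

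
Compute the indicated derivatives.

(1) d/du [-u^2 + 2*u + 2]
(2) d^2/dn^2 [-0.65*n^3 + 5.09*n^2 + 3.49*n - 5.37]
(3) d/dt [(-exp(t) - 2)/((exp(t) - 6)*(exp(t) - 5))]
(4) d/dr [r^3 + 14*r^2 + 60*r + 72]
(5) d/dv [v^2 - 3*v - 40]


(1) = 2 - 2*u
(2) = 10.18 - 3.9*n
(3) = (exp(2*t) + 4*exp(t) - 52)*exp(t)/(exp(4*t) - 22*exp(3*t) + 181*exp(2*t) - 660*exp(t) + 900)
(4) = 3*r^2 + 28*r + 60
(5) = 2*v - 3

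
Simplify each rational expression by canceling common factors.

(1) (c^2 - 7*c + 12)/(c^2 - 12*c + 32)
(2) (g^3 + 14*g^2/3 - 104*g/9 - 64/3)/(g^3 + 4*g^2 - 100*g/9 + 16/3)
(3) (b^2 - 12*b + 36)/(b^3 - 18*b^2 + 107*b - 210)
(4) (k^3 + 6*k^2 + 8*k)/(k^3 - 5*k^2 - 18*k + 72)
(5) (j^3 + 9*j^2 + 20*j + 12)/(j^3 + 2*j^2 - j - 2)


(1) = (c - 3)/(c - 8)
(2) = (9*g^2 - 12*g - 32)/(9*g^2 - 18*g + 8)
(3) = (b - 6)/(b^2 - 12*b + 35)
(4) = (k^2 + 2*k)/(k^2 - 9*k + 18)
(5) = (j + 6)/(j - 1)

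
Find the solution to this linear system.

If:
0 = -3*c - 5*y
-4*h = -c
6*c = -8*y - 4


Then:
c = -10/3
h = -5/6
y = 2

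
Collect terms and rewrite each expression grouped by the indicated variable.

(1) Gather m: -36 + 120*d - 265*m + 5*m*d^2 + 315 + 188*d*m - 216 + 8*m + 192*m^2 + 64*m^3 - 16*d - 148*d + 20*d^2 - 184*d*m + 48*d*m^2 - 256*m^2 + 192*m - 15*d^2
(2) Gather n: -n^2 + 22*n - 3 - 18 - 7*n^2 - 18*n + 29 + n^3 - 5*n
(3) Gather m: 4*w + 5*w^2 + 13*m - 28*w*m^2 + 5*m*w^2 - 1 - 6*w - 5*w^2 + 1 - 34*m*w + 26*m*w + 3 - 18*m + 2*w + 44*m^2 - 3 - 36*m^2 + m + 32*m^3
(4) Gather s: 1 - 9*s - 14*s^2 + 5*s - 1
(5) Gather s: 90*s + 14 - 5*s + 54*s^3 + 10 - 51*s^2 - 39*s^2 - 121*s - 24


(1) = 5*d^2 - 44*d + 64*m^3 + m^2*(48*d - 64) + m*(5*d^2 + 4*d - 65) + 63
(2) = n^3 - 8*n^2 - n + 8
(3) = 32*m^3 + m^2*(8 - 28*w) + m*(5*w^2 - 8*w - 4)
(4) = -14*s^2 - 4*s
(5) = 54*s^3 - 90*s^2 - 36*s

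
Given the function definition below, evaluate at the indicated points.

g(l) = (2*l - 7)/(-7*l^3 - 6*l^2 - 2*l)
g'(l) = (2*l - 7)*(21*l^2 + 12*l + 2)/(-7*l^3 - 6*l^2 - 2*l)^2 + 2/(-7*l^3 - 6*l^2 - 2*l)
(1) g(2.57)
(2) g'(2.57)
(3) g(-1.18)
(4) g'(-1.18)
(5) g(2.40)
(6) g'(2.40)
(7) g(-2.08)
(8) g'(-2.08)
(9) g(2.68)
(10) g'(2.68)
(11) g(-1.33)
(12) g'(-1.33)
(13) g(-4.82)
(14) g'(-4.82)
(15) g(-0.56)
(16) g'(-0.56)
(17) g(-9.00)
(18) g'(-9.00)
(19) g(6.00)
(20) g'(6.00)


(1) = 0.01
(2) = -0.02
(3) = -1.70
(4) = -4.91
(5) = 0.02
(6) = -0.03
(7) = -0.27
(8) = -0.40
(9) = 0.01
(10) = -0.02
(11) = -1.13
(12) = -2.85
(13) = -0.03
(14) = -0.01
(15) = -17.36
(16) = -64.97
(17) = -0.01
(18) = -0.00
(19) = -0.00
(20) = 0.00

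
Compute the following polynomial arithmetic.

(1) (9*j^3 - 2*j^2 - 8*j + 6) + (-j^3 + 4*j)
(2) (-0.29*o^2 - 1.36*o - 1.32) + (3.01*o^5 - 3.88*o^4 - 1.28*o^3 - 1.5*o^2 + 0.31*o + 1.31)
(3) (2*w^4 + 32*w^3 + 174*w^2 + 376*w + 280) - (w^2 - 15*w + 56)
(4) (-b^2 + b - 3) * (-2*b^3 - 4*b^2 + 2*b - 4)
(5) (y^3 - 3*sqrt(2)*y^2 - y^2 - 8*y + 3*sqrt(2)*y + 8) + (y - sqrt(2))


(1) = 8*j^3 - 2*j^2 - 4*j + 6
(2) = 3.01*o^5 - 3.88*o^4 - 1.28*o^3 - 1.79*o^2 - 1.05*o - 0.01
(3) = 2*w^4 + 32*w^3 + 173*w^2 + 391*w + 224
(4) = 2*b^5 + 2*b^4 + 18*b^2 - 10*b + 12
(5) = y^3 - 3*sqrt(2)*y^2 - y^2 - 7*y + 3*sqrt(2)*y - sqrt(2) + 8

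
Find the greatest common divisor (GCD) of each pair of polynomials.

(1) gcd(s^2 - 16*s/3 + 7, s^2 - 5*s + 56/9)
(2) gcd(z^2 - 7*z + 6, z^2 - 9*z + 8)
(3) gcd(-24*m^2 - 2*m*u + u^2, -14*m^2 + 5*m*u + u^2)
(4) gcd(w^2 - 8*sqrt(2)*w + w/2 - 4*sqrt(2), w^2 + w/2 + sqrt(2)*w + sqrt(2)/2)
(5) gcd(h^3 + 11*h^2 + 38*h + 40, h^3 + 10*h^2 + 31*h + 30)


(1) = gcd((s - 3)*(s - 7/3), (s - 8/3)*(s - 7/3)) = s - 7/3
(2) = gcd((z - 6)*(z - 1), (z - 8)*(z - 1)) = z - 1
(3) = 1
(4) = w + 1/2
(5) = gcd((h + 2)*(h + 4)*(h + 5), (h + 2)*(h + 3)*(h + 5)) = h^2 + 7*h + 10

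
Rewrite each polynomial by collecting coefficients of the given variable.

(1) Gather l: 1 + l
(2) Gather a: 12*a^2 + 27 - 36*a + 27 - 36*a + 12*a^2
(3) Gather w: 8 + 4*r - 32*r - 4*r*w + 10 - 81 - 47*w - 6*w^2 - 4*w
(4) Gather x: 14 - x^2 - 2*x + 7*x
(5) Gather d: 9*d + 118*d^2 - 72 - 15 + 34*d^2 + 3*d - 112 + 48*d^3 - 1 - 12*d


(1) = l + 1
(2) = 24*a^2 - 72*a + 54
(3) = -28*r - 6*w^2 + w*(-4*r - 51) - 63
(4) = -x^2 + 5*x + 14
(5) = 48*d^3 + 152*d^2 - 200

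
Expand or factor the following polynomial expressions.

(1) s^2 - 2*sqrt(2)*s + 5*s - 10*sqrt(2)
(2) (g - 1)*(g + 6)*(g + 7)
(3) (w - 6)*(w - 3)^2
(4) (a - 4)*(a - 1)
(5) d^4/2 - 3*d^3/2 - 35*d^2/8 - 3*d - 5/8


(1) = (s + 5)*(s - 2*sqrt(2))
(2) = g^3 + 12*g^2 + 29*g - 42
(3) = w^3 - 12*w^2 + 45*w - 54
(4) = a^2 - 5*a + 4
(5) = (d/2 + 1/2)*(d - 5)*(d + 1/2)^2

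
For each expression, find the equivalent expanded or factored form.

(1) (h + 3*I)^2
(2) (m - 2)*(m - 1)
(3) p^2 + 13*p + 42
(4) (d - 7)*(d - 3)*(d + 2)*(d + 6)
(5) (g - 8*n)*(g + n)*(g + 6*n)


(1) = h^2 + 6*I*h - 9
(2) = m^2 - 3*m + 2
(3) = (p + 6)*(p + 7)
(4) = d^4 - 2*d^3 - 47*d^2 + 48*d + 252
(5) = g^3 - g^2*n - 50*g*n^2 - 48*n^3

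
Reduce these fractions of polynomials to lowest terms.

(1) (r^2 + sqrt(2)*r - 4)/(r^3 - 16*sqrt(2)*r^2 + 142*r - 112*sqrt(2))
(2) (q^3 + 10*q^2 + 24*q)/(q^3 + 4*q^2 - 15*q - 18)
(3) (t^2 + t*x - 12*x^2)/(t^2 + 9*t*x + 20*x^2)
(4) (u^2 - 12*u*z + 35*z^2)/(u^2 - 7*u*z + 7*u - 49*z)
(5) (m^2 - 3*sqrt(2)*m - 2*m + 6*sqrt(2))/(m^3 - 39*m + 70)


(1) = (r + 2*sqrt(2))/(r^2 - 15*sqrt(2)*r + 112)
(2) = (q^2 + 4*q)/(q^2 - 2*q - 3)
(3) = (t - 3*x)/(t + 5*x)
(4) = (u - 5*z)/(u + 7)
(5) = (m - 3*sqrt(2))/(m^2 + 2*m - 35)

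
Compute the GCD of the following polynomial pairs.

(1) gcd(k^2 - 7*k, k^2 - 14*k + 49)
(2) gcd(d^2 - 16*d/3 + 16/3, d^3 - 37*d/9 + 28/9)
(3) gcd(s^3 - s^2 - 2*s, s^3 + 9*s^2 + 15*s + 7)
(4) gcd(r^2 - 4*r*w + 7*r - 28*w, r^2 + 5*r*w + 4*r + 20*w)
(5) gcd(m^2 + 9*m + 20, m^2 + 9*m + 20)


(1) = gcd(k*(k - 7), (k - 7)^2) = k - 7
(2) = d - 4/3
(3) = s + 1
(4) = gcd((r + 7)*(r - 4*w), (r + 4)*(r + 5*w)) = 1
(5) = gcd((m + 4)*(m + 5), (m + 4)*(m + 5)) = m^2 + 9*m + 20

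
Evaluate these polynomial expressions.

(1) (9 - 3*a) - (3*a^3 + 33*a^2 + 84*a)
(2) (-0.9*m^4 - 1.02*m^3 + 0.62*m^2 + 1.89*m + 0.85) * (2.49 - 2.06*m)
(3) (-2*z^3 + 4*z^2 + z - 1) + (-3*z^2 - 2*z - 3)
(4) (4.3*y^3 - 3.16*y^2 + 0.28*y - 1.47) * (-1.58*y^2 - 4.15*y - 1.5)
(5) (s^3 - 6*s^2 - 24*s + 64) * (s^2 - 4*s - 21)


(1) = -3*a^3 - 33*a^2 - 87*a + 9
(2) = 1.854*m^5 - 0.1398*m^4 - 3.817*m^3 - 2.3496*m^2 + 2.9551*m + 2.1165
(3) = -2*z^3 + z^2 - z - 4
(4) = -6.794*y^5 - 12.8522*y^4 + 6.2216*y^3 + 5.9006*y^2 + 5.6805*y + 2.205
(5) = s^5 - 10*s^4 - 21*s^3 + 286*s^2 + 248*s - 1344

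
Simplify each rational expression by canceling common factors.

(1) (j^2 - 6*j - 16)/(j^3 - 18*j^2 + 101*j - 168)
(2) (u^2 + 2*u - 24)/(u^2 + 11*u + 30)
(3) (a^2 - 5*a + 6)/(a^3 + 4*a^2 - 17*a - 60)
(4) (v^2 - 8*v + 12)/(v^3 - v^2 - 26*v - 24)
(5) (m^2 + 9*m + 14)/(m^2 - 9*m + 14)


(1) = (j + 2)/(j^2 - 10*j + 21)
(2) = (u - 4)/(u + 5)
(3) = (a^2 - 5*a + 6)/(a^3 + 4*a^2 - 17*a - 60)
(4) = (v - 2)/(v^2 + 5*v + 4)
(5) = (m^2 + 9*m + 14)/(m^2 - 9*m + 14)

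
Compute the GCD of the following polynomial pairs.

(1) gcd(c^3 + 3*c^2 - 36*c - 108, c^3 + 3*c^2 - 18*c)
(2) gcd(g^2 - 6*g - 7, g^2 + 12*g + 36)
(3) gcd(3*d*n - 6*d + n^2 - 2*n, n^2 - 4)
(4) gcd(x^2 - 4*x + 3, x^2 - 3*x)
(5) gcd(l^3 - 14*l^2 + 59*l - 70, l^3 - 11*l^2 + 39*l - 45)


(1) = gcd((c - 6)*(c + 3)*(c + 6), c*(c - 3)*(c + 6)) = c + 6
(2) = 1
(3) = n - 2
(4) = gcd((x - 3)*(x - 1), x*(x - 3)) = x - 3
(5) = l - 5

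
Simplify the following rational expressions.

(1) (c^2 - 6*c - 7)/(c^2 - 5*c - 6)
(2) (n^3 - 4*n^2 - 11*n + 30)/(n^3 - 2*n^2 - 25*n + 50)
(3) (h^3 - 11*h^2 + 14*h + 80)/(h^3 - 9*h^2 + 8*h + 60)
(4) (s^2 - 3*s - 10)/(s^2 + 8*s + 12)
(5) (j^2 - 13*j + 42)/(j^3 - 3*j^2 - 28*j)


(1) = (c - 7)/(c - 6)
(2) = (n + 3)/(n + 5)
(3) = (h - 8)/(h - 6)
(4) = (s - 5)/(s + 6)
(5) = (j - 6)/(j^2 + 4*j)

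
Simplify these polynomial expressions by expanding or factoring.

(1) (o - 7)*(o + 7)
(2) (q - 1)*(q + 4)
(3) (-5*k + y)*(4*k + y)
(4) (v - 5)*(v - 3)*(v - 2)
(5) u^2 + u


(1) = o^2 - 49
(2) = q^2 + 3*q - 4
(3) = -20*k^2 - k*y + y^2
(4) = v^3 - 10*v^2 + 31*v - 30
(5) = u*(u + 1)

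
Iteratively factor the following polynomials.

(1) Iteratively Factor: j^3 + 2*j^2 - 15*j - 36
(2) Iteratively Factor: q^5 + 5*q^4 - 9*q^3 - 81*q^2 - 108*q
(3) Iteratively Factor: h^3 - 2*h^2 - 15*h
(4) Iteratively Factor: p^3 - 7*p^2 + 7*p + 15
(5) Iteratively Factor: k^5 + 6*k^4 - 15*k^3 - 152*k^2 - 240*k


(1) = (j - 4)*(j^2 + 6*j + 9) = (j - 4)*(j + 3)*(j + 3)
(2) = (q + 3)*(q^4 + 2*q^3 - 15*q^2 - 36*q) = (q + 3)^2*(q^3 - q^2 - 12*q) = (q - 4)*(q + 3)^2*(q^2 + 3*q) = q*(q - 4)*(q + 3)^2*(q + 3)
(3) = (h)*(h^2 - 2*h - 15) = h*(h - 5)*(h + 3)
(4) = (p - 3)*(p^2 - 4*p - 5) = (p - 5)*(p - 3)*(p + 1)
(5) = (k + 4)*(k^4 + 2*k^3 - 23*k^2 - 60*k) = k*(k + 4)*(k^3 + 2*k^2 - 23*k - 60) = k*(k - 5)*(k + 4)*(k^2 + 7*k + 12) = k*(k - 5)*(k + 4)^2*(k + 3)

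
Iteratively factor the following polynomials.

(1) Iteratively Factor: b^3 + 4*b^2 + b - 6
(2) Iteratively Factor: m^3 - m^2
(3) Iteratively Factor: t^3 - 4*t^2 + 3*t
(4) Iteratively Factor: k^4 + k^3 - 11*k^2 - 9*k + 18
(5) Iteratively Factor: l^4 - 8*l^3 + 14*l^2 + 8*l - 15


(1) = (b + 2)*(b^2 + 2*b - 3) = (b + 2)*(b + 3)*(b - 1)
(2) = (m)*(m^2 - m) = m*(m - 1)*(m)
(3) = (t)*(t^2 - 4*t + 3) = t*(t - 3)*(t - 1)
(4) = (k - 3)*(k^3 + 4*k^2 + k - 6) = (k - 3)*(k - 1)*(k^2 + 5*k + 6) = (k - 3)*(k - 1)*(k + 2)*(k + 3)
(5) = (l + 1)*(l^3 - 9*l^2 + 23*l - 15) = (l - 1)*(l + 1)*(l^2 - 8*l + 15) = (l - 5)*(l - 1)*(l + 1)*(l - 3)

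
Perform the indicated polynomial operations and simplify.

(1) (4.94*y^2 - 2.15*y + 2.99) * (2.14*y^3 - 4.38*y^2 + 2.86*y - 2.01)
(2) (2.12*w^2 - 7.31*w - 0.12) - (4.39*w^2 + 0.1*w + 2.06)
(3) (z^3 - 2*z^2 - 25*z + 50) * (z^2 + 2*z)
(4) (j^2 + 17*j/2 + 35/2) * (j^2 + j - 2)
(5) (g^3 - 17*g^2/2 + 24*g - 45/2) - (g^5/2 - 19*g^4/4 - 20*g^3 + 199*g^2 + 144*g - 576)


(1) = 10.5716*y^5 - 26.2382*y^4 + 29.944*y^3 - 29.1746*y^2 + 12.8729*y - 6.0099
(2) = -2.27*w^2 - 7.41*w - 2.18
(3) = z^5 - 29*z^3 + 100*z
(4) = j^4 + 19*j^3/2 + 24*j^2 + j/2 - 35
(5) = -g^5/2 + 19*g^4/4 + 21*g^3 - 415*g^2/2 - 120*g + 1107/2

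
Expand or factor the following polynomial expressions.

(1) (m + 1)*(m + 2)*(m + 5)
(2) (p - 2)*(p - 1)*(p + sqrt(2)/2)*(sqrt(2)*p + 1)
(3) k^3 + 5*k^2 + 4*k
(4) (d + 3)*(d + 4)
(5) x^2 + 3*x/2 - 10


(1) = m^3 + 8*m^2 + 17*m + 10
(2) = sqrt(2)*p^4 - 3*sqrt(2)*p^3 + 2*p^3 - 6*p^2 + 5*sqrt(2)*p^2/2 - 3*sqrt(2)*p/2 + 4*p + sqrt(2)
(3) = k*(k + 1)*(k + 4)
(4) = d^2 + 7*d + 12
(5) = (x - 5/2)*(x + 4)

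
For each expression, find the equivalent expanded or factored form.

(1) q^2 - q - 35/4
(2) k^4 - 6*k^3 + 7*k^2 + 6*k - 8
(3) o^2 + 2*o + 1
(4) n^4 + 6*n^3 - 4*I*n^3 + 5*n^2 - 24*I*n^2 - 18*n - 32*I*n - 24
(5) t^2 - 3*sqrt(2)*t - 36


(1) = (q - 7/2)*(q + 5/2)
(2) = (k - 4)*(k - 2)*(k - 1)*(k + 1)
(3) = (o + 1)^2
(4) = (n + 2)*(n + 4)*(n - 3*I)*(n - I)
(5) = (t - 6*sqrt(2))*(t + 3*sqrt(2))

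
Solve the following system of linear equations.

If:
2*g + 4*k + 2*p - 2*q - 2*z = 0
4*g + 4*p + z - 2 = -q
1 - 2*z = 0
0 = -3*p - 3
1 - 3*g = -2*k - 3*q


Then:
g = 49/40
k = 7/16
p = -1
q = 3/5
z = 1/2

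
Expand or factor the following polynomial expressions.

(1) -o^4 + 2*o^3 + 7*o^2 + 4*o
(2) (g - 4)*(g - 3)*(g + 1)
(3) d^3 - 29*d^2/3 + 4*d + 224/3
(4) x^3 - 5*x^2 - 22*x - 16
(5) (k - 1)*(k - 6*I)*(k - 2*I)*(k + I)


(1) = o*(o - 4)*(I*o + I)^2
(2) = g^3 - 6*g^2 + 5*g + 12
(3) = (d - 8)*(d - 4)*(d + 7/3)
(4) = (x - 8)*(x + 1)*(x + 2)
(5) = k^4 - k^3 - 7*I*k^3 - 4*k^2 + 7*I*k^2 + 4*k - 12*I*k + 12*I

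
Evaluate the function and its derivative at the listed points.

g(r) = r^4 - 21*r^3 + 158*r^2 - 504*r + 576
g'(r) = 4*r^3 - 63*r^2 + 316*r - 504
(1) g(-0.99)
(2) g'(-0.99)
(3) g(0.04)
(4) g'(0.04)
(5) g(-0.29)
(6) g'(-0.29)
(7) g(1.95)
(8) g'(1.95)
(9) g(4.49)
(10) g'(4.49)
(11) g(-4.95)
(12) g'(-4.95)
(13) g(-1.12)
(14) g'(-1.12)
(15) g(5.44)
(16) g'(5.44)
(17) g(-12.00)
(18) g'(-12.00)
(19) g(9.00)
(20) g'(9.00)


(1) = 1251.15
(2) = -882.47
(3) = 556.09
(4) = -491.46
(5) = 735.97
(6) = -601.04
(7) = 52.74
(8) = -97.70
(9) = 3.87
(10) = 6.83
(11) = 10089.60
(12) = -4097.01
(13) = 1369.75
(14) = -942.57
(15) = 5.04
(16) = -5.40
(17) = 86400.00
(18) = -20280.00
(19) = 90.00
(20) = 153.00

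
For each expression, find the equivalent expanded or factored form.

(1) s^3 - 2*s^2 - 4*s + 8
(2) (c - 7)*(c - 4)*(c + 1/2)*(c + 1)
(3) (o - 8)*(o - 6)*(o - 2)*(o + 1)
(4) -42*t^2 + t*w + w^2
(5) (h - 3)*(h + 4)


(1) = (s - 2)^2*(s + 2)
(2) = c^4 - 19*c^3/2 + 12*c^2 + 73*c/2 + 14
(3) = o^4 - 15*o^3 + 60*o^2 - 20*o - 96
(4) = (-6*t + w)*(7*t + w)
(5) = h^2 + h - 12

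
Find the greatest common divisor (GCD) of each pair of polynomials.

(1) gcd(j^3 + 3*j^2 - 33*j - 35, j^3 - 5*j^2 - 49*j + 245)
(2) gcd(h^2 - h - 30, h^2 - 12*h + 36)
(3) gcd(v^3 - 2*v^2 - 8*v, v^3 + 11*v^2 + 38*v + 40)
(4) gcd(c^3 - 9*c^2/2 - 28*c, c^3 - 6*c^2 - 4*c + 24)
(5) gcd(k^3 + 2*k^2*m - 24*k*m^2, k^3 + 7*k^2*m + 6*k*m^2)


(1) = j^2 + 2*j - 35
(2) = h - 6
(3) = v + 2
(4) = 1
(5) = k^2 + 6*k*m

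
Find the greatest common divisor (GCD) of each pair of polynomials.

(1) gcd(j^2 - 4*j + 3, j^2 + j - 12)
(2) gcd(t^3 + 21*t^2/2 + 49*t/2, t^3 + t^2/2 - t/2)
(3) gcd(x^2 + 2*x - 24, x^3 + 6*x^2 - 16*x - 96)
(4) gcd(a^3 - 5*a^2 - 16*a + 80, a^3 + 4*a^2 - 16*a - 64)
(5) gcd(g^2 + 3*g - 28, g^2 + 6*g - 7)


(1) = j - 3
(2) = gcd(t*(t + 7/2)*(t + 7), t*(t - 1/2)*(t + 1)) = t
(3) = x^2 + 2*x - 24
(4) = gcd((a - 5)*(a - 4)*(a + 4), (a - 4)*(a + 4)^2) = a^2 - 16
(5) = g + 7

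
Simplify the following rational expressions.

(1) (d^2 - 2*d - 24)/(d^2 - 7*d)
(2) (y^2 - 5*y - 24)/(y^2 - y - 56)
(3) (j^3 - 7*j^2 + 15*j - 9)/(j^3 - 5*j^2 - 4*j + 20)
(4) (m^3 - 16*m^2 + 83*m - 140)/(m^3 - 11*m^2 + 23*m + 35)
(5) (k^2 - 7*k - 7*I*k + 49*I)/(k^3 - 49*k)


(1) = (d^2 - 2*d - 24)/(d^2 - 7*d)
(2) = (y + 3)/(y + 7)
(3) = (j^3 - 7*j^2 + 15*j - 9)/(j^3 - 5*j^2 - 4*j + 20)
(4) = (m - 4)/(m + 1)
(5) = (k - 7*I)/(k^2 + 7*k)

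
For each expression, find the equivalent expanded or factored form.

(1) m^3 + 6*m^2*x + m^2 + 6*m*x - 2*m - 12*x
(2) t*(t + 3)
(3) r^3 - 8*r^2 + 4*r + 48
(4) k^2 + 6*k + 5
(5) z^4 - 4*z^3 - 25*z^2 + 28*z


(1) = (m - 1)*(m + 2)*(m + 6*x)
(2) = t^2 + 3*t
(3) = (r - 6)*(r - 4)*(r + 2)
(4) = (k + 1)*(k + 5)
(5) = z*(z - 7)*(z - 1)*(z + 4)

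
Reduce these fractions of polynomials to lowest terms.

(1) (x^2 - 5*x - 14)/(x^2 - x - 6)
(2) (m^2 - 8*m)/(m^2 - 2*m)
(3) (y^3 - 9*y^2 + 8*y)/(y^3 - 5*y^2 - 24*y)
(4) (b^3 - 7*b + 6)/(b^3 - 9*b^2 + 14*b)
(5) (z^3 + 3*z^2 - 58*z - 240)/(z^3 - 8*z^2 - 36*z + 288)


(1) = (x - 7)/(x - 3)
(2) = (m - 8)/(m - 2)
(3) = (y - 1)/(y + 3)
(4) = (b^2 + 2*b - 3)/(b^2 - 7*b)
(5) = (z + 5)/(z - 6)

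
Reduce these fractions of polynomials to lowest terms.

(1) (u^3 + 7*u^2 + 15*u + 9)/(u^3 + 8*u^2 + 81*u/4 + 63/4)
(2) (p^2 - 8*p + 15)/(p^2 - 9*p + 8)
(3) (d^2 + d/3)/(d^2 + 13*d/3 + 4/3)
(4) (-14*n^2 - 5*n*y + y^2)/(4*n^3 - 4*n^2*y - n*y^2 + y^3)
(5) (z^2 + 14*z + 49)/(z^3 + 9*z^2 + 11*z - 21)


(1) = (4*u^2 + 16*u + 12)/(4*u^2 + 20*u + 21)
(2) = (p^2 - 8*p + 15)/(p^2 - 9*p + 8)
(3) = d/(d + 4)
(4) = (-7*n + y)/(2*n^2 - 3*n*y + y^2)
(5) = (z + 7)/(z^2 + 2*z - 3)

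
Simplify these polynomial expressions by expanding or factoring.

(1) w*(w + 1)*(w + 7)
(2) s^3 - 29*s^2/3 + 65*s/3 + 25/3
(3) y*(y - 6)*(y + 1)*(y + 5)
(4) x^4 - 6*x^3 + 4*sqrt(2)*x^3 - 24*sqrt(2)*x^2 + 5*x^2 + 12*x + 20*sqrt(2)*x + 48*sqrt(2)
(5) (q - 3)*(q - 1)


(1) = w^3 + 8*w^2 + 7*w
(2) = (s - 5)^2*(s + 1/3)
(3) = y^4 - 31*y^2 - 30*y
(4) = (x - 4)*(x - 3)*(x + 1)*(x + 4*sqrt(2))
(5) = q^2 - 4*q + 3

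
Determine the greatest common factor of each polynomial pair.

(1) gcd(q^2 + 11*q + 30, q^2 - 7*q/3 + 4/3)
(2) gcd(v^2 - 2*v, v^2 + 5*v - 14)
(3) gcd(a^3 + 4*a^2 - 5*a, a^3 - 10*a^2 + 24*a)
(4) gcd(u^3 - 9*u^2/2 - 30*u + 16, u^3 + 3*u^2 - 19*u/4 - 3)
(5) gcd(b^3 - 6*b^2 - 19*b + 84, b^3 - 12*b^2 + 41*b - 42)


(1) = gcd((q + 5)*(q + 6), (q - 4/3)*(q - 1)) = 1
(2) = v - 2
(3) = a
(4) = u + 4
(5) = b^2 - 10*b + 21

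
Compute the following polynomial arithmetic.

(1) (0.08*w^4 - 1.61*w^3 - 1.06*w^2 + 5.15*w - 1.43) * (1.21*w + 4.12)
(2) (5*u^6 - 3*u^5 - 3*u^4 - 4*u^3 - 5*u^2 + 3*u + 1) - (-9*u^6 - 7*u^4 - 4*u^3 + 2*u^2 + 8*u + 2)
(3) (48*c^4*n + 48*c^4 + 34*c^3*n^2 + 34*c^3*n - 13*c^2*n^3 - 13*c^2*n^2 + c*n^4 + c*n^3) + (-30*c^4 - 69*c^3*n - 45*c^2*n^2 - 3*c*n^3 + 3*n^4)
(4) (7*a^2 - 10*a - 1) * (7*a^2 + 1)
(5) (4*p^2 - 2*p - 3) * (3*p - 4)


(1) = 0.0968*w^5 - 1.6185*w^4 - 7.9158*w^3 + 1.8643*w^2 + 19.4877*w - 5.8916
(2) = 14*u^6 - 3*u^5 + 4*u^4 - 7*u^2 - 5*u - 1
(3) = 48*c^4*n + 18*c^4 + 34*c^3*n^2 - 35*c^3*n - 13*c^2*n^3 - 58*c^2*n^2 + c*n^4 - 2*c*n^3 + 3*n^4
(4) = 49*a^4 - 70*a^3 - 10*a - 1
(5) = 12*p^3 - 22*p^2 - p + 12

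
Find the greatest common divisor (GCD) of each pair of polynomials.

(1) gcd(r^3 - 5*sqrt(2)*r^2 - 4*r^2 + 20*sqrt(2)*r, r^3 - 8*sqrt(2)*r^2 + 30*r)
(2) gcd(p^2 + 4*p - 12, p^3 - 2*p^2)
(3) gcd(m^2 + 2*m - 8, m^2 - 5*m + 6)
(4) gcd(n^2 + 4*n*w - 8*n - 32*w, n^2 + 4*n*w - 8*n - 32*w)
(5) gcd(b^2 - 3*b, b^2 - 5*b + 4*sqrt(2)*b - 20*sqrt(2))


(1) = r^2 - 5*sqrt(2)*r
(2) = gcd((p - 2)*(p + 6), p^2*(p - 2)) = p - 2
(3) = gcd((m - 2)*(m + 4), (m - 3)*(m - 2)) = m - 2
(4) = gcd((n - 8)*(n + 4*w), (n - 8)*(n + 4*w)) = n^2 + 4*n*w - 8*n - 32*w
(5) = 1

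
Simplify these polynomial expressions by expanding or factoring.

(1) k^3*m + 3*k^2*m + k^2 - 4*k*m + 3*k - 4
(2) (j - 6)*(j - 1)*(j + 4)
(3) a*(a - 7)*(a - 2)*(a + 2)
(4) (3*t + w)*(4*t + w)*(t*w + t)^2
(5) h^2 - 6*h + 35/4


(1) = (k - 1)*(k + 4)*(k*m + 1)
(2) = j^3 - 3*j^2 - 22*j + 24
(3) = a^4 - 7*a^3 - 4*a^2 + 28*a
(4) = 12*t^4*w^2 + 24*t^4*w + 12*t^4 + 7*t^3*w^3 + 14*t^3*w^2 + 7*t^3*w + t^2*w^4 + 2*t^2*w^3 + t^2*w^2
(5) = (h - 7/2)*(h - 5/2)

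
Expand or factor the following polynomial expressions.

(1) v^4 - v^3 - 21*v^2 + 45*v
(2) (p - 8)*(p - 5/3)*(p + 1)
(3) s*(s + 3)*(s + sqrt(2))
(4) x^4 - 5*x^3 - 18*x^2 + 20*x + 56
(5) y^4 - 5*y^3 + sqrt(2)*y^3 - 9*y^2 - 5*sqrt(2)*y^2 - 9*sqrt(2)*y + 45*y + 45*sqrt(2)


(1) = v*(v - 3)^2*(v + 5)
(2) = p^3 - 26*p^2/3 + 11*p/3 + 40/3
(3) = s^3 + sqrt(2)*s^2 + 3*s^2 + 3*sqrt(2)*s
(4) = (x - 7)*(x - 2)*(x + 2)^2
(5) = (y - 5)*(y - 3)*(y + 3)*(y + sqrt(2))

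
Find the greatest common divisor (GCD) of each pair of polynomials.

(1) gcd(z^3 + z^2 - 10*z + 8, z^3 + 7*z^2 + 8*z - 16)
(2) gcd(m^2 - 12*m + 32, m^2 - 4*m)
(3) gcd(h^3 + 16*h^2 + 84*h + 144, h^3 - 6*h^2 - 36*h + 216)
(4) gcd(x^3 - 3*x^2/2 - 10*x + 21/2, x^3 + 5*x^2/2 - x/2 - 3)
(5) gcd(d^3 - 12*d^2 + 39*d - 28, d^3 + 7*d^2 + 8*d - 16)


(1) = z^2 + 3*z - 4
(2) = m - 4
(3) = gcd((h + 4)*(h + 6)^2, (h - 6)^2*(h + 6)) = h + 6
(4) = x - 1
(5) = d - 1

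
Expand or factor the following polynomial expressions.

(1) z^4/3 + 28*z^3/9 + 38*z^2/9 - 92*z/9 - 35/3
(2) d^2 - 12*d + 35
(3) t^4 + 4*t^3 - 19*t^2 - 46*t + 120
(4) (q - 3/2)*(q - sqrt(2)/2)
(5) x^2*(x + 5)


(1) = (z/3 + 1)*(z - 5/3)*(z + 1)*(z + 7)
(2) = (d - 7)*(d - 5)
(3) = (t - 3)*(t - 2)*(t + 4)*(t + 5)
(4) = q^2 - 3*q/2 - sqrt(2)*q/2 + 3*sqrt(2)/4
(5) = x^3 + 5*x^2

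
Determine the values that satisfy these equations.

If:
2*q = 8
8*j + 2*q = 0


Then:
j = -1
q = 4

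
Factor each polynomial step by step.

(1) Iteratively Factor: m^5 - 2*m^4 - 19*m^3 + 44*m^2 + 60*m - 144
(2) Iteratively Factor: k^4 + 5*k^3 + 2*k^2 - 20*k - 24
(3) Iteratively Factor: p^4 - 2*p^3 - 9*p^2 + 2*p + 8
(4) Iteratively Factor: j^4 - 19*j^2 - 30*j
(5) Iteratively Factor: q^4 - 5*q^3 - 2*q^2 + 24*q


(1) = (m + 2)*(m^4 - 4*m^3 - 11*m^2 + 66*m - 72) = (m + 2)*(m + 4)*(m^3 - 8*m^2 + 21*m - 18) = (m - 2)*(m + 2)*(m + 4)*(m^2 - 6*m + 9) = (m - 3)*(m - 2)*(m + 2)*(m + 4)*(m - 3)
(2) = (k + 3)*(k^3 + 2*k^2 - 4*k - 8) = (k + 2)*(k + 3)*(k^2 - 4) = (k - 2)*(k + 2)*(k + 3)*(k + 2)
(3) = (p - 4)*(p^3 + 2*p^2 - p - 2) = (p - 4)*(p + 1)*(p^2 + p - 2) = (p - 4)*(p - 1)*(p + 1)*(p + 2)
(4) = (j)*(j^3 - 19*j - 30) = j*(j - 5)*(j^2 + 5*j + 6) = j*(j - 5)*(j + 2)*(j + 3)
(5) = (q)*(q^3 - 5*q^2 - 2*q + 24) = q*(q + 2)*(q^2 - 7*q + 12) = q*(q - 4)*(q + 2)*(q - 3)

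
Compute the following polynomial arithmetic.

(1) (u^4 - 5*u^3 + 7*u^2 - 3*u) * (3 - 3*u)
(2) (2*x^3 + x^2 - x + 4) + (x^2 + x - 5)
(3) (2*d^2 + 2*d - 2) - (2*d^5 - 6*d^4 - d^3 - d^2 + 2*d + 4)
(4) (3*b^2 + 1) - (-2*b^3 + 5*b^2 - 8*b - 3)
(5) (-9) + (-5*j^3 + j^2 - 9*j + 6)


(1) = -3*u^5 + 18*u^4 - 36*u^3 + 30*u^2 - 9*u
(2) = 2*x^3 + 2*x^2 - 1
(3) = -2*d^5 + 6*d^4 + d^3 + 3*d^2 - 6
(4) = 2*b^3 - 2*b^2 + 8*b + 4
(5) = -5*j^3 + j^2 - 9*j - 3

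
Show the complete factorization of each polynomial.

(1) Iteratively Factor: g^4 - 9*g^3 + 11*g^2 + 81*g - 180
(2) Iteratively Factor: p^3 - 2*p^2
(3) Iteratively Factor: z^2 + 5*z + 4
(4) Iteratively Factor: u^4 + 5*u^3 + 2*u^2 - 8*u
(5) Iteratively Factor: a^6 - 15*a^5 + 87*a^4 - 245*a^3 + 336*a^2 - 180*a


(1) = (g - 4)*(g^3 - 5*g^2 - 9*g + 45) = (g - 4)*(g - 3)*(g^2 - 2*g - 15) = (g - 4)*(g - 3)*(g + 3)*(g - 5)
(2) = (p - 2)*(p^2) = p*(p - 2)*(p)
(3) = (z + 4)*(z + 1)
(4) = (u - 1)*(u^3 + 6*u^2 + 8*u) = (u - 1)*(u + 4)*(u^2 + 2*u) = u*(u - 1)*(u + 4)*(u + 2)
(5) = (a - 2)*(a^5 - 13*a^4 + 61*a^3 - 123*a^2 + 90*a) = (a - 2)^2*(a^4 - 11*a^3 + 39*a^2 - 45*a) = (a - 3)*(a - 2)^2*(a^3 - 8*a^2 + 15*a) = (a - 5)*(a - 3)*(a - 2)^2*(a^2 - 3*a) = a*(a - 5)*(a - 3)*(a - 2)^2*(a - 3)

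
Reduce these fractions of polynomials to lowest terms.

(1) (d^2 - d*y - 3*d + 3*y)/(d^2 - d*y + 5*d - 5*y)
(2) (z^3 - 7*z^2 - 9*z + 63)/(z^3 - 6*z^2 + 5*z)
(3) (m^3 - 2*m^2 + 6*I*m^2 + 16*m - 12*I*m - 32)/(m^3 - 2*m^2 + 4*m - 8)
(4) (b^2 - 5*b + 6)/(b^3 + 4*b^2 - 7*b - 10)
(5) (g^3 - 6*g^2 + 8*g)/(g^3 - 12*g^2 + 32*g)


(1) = (d - 3)/(d + 5)
(2) = (z^3 - 7*z^2 - 9*z + 63)/(z^3 - 6*z^2 + 5*z)
(3) = (m + 8*I)/(m + 2*I)
(4) = (b - 3)/(b^2 + 6*b + 5)
(5) = (g - 2)/(g - 8)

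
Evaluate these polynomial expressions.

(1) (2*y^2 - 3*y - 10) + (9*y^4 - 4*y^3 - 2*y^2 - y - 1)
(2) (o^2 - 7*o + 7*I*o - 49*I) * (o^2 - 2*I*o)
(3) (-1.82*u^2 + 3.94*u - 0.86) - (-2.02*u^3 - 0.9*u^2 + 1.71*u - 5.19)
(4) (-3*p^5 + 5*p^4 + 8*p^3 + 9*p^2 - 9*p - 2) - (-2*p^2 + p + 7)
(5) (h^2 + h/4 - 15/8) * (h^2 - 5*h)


(1) = 9*y^4 - 4*y^3 - 4*y - 11
(2) = o^4 - 7*o^3 + 5*I*o^3 + 14*o^2 - 35*I*o^2 - 98*o
(3) = 2.02*u^3 - 0.92*u^2 + 2.23*u + 4.33
(4) = -3*p^5 + 5*p^4 + 8*p^3 + 11*p^2 - 10*p - 9
(5) = h^4 - 19*h^3/4 - 25*h^2/8 + 75*h/8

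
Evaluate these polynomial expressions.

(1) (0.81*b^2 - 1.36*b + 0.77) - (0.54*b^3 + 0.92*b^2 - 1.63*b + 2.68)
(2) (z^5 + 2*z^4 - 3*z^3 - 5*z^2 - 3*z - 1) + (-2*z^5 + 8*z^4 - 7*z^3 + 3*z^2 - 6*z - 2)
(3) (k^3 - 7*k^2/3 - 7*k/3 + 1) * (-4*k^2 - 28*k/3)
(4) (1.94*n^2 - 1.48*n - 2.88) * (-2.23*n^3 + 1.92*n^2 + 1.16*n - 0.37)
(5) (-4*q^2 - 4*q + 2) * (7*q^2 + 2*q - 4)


(1) = -0.54*b^3 - 0.11*b^2 + 0.27*b - 1.91
(2) = -z^5 + 10*z^4 - 10*z^3 - 2*z^2 - 9*z - 3
(3) = -4*k^5 + 280*k^3/9 + 160*k^2/9 - 28*k/3
(4) = -4.3262*n^5 + 7.0252*n^4 + 5.8312*n^3 - 7.9642*n^2 - 2.7932*n + 1.0656
(5) = -28*q^4 - 36*q^3 + 22*q^2 + 20*q - 8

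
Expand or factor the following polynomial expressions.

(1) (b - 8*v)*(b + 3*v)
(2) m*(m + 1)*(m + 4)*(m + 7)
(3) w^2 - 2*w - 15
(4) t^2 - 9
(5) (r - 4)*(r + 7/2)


(1) = b^2 - 5*b*v - 24*v^2
(2) = m^4 + 12*m^3 + 39*m^2 + 28*m
(3) = (w - 5)*(w + 3)
(4) = (t - 3)*(t + 3)
(5) = r^2 - r/2 - 14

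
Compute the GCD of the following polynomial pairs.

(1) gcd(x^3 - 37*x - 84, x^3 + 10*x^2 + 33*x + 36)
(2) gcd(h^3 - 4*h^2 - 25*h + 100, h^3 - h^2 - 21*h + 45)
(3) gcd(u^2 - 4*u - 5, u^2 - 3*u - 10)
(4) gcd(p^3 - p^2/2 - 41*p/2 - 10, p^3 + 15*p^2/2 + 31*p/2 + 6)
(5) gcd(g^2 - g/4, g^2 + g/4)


(1) = gcd((x - 7)*(x + 3)*(x + 4), (x + 3)^2*(x + 4)) = x^2 + 7*x + 12
(2) = gcd((h - 5)*(h - 4)*(h + 5), (h - 3)^2*(h + 5)) = h + 5
(3) = gcd((u - 5)*(u + 1), (u - 5)*(u + 2)) = u - 5
(4) = p^2 + 9*p/2 + 2
(5) = gcd(g*(g - 1/4), g*(g + 1/4)) = g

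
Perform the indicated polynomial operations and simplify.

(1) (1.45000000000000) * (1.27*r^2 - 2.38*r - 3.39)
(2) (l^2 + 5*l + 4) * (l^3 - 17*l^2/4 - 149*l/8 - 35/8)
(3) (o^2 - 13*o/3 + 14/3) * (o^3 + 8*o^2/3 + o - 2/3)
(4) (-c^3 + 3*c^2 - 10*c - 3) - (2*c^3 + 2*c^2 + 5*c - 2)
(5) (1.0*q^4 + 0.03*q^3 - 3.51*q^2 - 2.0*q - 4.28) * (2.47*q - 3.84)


(1) = 1.8415*r^2 - 3.451*r - 4.9155
(2) = l^5 + 3*l^4/4 - 287*l^3/8 - 229*l^2/2 - 771*l/8 - 35/2
(3) = o^5 - 5*o^4/3 - 53*o^3/9 + 67*o^2/9 + 68*o/9 - 28/9
(4) = -3*c^3 + c^2 - 15*c - 1
(5) = 2.47*q^5 - 3.7659*q^4 - 8.7849*q^3 + 8.5384*q^2 - 2.8916*q + 16.4352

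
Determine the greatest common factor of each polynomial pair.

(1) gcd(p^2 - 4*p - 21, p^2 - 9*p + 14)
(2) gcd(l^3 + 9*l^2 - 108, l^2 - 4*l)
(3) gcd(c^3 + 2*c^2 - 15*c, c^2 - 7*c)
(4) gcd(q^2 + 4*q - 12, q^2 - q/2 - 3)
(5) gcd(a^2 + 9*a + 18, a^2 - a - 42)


(1) = p - 7
(2) = 1
(3) = gcd(c*(c - 3)*(c + 5), c*(c - 7)) = c
(4) = q - 2
(5) = a + 6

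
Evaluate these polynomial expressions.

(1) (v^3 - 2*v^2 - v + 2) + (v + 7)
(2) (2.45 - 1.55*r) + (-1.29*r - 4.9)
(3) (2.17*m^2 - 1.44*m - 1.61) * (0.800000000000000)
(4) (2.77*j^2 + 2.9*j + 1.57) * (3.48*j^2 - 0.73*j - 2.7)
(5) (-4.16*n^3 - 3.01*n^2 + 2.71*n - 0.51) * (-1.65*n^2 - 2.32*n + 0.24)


(1) = v^3 - 2*v^2 + 9
(2) = -2.84*r - 2.45
(3) = 1.736*m^2 - 1.152*m - 1.288
(4) = 9.6396*j^4 + 8.0699*j^3 - 4.1324*j^2 - 8.9761*j - 4.239
(5) = 6.864*n^5 + 14.6177*n^4 + 1.5133*n^3 - 6.1681*n^2 + 1.8336*n - 0.1224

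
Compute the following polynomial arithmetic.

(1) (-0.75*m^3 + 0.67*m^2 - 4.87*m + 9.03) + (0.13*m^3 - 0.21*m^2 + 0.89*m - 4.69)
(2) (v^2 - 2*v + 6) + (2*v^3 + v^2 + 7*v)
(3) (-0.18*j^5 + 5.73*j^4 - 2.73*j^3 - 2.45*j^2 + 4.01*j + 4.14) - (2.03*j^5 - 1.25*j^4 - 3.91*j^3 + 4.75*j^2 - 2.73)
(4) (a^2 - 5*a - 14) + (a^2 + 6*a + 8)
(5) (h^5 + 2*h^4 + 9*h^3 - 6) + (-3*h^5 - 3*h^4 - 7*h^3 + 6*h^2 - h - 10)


(1) = -0.62*m^3 + 0.46*m^2 - 3.98*m + 4.34
(2) = 2*v^3 + 2*v^2 + 5*v + 6
(3) = -2.21*j^5 + 6.98*j^4 + 1.18*j^3 - 7.2*j^2 + 4.01*j + 6.87
(4) = 2*a^2 + a - 6
(5) = -2*h^5 - h^4 + 2*h^3 + 6*h^2 - h - 16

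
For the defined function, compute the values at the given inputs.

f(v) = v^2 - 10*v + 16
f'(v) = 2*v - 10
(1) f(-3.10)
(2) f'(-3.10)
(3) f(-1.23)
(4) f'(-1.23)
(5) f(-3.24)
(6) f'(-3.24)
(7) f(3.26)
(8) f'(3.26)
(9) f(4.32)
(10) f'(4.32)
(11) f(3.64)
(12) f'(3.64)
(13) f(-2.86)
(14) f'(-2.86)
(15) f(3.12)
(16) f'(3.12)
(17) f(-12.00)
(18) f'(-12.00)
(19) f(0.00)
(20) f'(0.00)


(1) = 56.61
(2) = -16.20
(3) = 29.81
(4) = -12.46
(5) = 58.90
(6) = -16.48
(7) = -5.97
(8) = -3.48
(9) = -8.54
(10) = -1.36
(11) = -7.15
(12) = -2.72
(13) = 52.78
(14) = -15.72
(15) = -5.47
(16) = -3.76
(17) = 280.00
(18) = -34.00
(19) = 16.00
(20) = -10.00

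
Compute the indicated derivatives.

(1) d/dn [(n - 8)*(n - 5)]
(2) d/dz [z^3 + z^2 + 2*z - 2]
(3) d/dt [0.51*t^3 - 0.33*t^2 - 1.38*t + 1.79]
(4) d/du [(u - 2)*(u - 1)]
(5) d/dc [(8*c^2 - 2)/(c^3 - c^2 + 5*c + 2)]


(1) = 2*n - 13
(2) = 3*z^2 + 2*z + 2
(3) = 1.53*t^2 - 0.66*t - 1.38
(4) = 2*u - 3
(5) = 2*(-4*c^4 + 23*c^2 + 14*c + 5)/(c^6 - 2*c^5 + 11*c^4 - 6*c^3 + 21*c^2 + 20*c + 4)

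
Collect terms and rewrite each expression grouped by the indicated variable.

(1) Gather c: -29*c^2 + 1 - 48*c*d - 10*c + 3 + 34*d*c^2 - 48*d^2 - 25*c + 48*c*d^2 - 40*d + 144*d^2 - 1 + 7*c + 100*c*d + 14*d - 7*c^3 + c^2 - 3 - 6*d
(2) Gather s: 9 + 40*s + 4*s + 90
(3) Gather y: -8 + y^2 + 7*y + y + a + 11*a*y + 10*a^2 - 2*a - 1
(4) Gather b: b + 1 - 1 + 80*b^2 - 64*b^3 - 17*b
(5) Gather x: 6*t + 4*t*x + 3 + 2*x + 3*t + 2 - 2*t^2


(1) = -7*c^3 + c^2*(34*d - 28) + c*(48*d^2 + 52*d - 28) + 96*d^2 - 32*d
(2) = 44*s + 99
(3) = 10*a^2 - a + y^2 + y*(11*a + 8) - 9
(4) = -64*b^3 + 80*b^2 - 16*b
(5) = -2*t^2 + 9*t + x*(4*t + 2) + 5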